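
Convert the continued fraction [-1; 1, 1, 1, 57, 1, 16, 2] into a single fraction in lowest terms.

Start with 2.
16 + 1/(2/1) = 16 + 1/2 = 33/2
1 + 1/(33/2) = 1 + 2/33 = 35/33
57 + 1/(35/33) = 57 + 33/35 = 2028/35
1 + 1/(2028/35) = 1 + 35/2028 = 2063/2028
1 + 1/(2063/2028) = 1 + 2028/2063 = 4091/2063
1 + 1/(4091/2063) = 1 + 2063/4091 = 6154/4091
-1 + 1/(6154/4091) = -1 + 4091/6154 = -2063/6154

-2063/6154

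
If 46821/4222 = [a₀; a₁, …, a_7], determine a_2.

7

46821 ÷ 4222 → quotient 11, remainder 379
4222 ÷ 379 → quotient 11, remainder 53
379 ÷ 53 → quotient 7, remainder 8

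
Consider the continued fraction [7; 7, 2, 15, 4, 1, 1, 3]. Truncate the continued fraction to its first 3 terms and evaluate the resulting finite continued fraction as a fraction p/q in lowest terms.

a_0 = 7: 7/1
a_1 = 7: 50/7
a_2 = 2: 107/15

107/15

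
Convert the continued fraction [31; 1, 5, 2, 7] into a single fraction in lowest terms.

a_0 = 31: 31/1
a_1 = 1: 32/1
a_2 = 5: 191/6
a_3 = 2: 414/13
a_4 = 7: 3089/97

3089/97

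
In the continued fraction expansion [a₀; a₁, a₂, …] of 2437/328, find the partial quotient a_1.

2

⌊2437/328⌋ = 7, remainder 141
⌊328/141⌋ = 2, remainder 46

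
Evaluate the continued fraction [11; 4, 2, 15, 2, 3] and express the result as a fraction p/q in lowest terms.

11223/1000

Compute successive convergents:
a_0 = 11: 11/1
a_1 = 4: 45/4
a_2 = 2: 101/9
a_3 = 15: 1560/139
a_4 = 2: 3221/287
a_5 = 3: 11223/1000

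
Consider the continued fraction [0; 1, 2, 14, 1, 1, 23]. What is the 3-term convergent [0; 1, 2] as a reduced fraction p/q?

Use the convergent recurrence hₖ = aₖ·hₖ₋₁ + hₖ₋₂ (and likewise for the denominators kₖ):
a_0 = 0: 0/1
a_1 = 1: 1/1
a_2 = 2: 2/3

2/3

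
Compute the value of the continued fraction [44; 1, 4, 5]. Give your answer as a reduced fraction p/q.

1165/26

a_0 = 44: 44/1
a_1 = 1: 45/1
a_2 = 4: 224/5
a_3 = 5: 1165/26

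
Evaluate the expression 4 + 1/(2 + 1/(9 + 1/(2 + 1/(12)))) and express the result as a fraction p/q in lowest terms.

2233/499

Collapse the nested fraction from the inside out:
Start with 12.
2 + 1/(12/1) = 2 + 1/12 = 25/12
9 + 1/(25/12) = 9 + 12/25 = 237/25
2 + 1/(237/25) = 2 + 25/237 = 499/237
4 + 1/(499/237) = 4 + 237/499 = 2233/499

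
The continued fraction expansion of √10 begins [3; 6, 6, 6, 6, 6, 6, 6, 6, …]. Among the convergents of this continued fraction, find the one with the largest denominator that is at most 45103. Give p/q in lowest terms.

a_0 = 3: 3/1  (≤ bound)
a_1 = 6: 19/6  (≤ bound)
a_2 = 6: 117/37  (≤ bound)
a_3 = 6: 721/228  (≤ bound)
a_4 = 6: 4443/1405  (≤ bound)
a_5 = 6: 27379/8658  (≤ bound)
a_6 = 6: 168717/53353  (> 45103, stop)

27379/8658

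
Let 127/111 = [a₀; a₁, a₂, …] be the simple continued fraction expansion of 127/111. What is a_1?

127 = 1·111 + 16, so a_0 = 1
111 = 6·16 + 15, so a_1 = 6

6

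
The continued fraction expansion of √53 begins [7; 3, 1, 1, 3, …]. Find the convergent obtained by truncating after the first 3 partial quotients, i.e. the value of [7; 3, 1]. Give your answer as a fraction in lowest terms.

29/4

a_0 = 7: 7/1
a_1 = 3: 22/3
a_2 = 1: 29/4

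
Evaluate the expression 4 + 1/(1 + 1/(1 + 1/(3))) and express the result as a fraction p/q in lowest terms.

32/7

Collapse the nested fraction from the inside out:
Start with 3.
1 + 1/(3/1) = 1 + 1/3 = 4/3
1 + 1/(4/3) = 1 + 3/4 = 7/4
4 + 1/(7/4) = 4 + 4/7 = 32/7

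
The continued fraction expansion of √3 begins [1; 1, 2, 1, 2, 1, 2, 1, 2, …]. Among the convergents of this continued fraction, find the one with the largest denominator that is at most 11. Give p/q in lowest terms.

List convergents until the denominator exceeds the bound:
a_0 = 1: 1/1  (≤ bound)
a_1 = 1: 2/1  (≤ bound)
a_2 = 2: 5/3  (≤ bound)
a_3 = 1: 7/4  (≤ bound)
a_4 = 2: 19/11  (≤ bound)
a_5 = 1: 26/15  (> 11, stop)

19/11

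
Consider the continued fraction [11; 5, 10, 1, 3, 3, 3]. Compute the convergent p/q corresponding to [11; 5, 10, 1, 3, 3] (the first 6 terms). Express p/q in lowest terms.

7983/713

Start with 3.
3 + 1/(3/1) = 3 + 1/3 = 10/3
1 + 1/(10/3) = 1 + 3/10 = 13/10
10 + 1/(13/10) = 10 + 10/13 = 140/13
5 + 1/(140/13) = 5 + 13/140 = 713/140
11 + 1/(713/140) = 11 + 140/713 = 7983/713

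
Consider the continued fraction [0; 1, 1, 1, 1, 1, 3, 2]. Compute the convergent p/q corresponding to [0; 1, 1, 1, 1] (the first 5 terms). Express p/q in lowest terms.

3/5

Collapse the nested fraction from the inside out:
Start with 1.
1 + 1/(1/1) = 1 + 1/1 = 2/1
1 + 1/(2/1) = 1 + 1/2 = 3/2
1 + 1/(3/2) = 1 + 2/3 = 5/3
0 + 1/(5/3) = 0 + 3/5 = 3/5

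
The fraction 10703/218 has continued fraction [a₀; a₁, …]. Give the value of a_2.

2

⌊10703/218⌋ = 49, remainder 21
⌊218/21⌋ = 10, remainder 8
⌊21/8⌋ = 2, remainder 5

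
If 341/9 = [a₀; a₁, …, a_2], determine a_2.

8

⌊341/9⌋ = 37, remainder 8
⌊9/8⌋ = 1, remainder 1
⌊8/1⌋ = 8, remainder 0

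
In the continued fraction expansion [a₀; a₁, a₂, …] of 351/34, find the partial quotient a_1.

⌊351/34⌋ = 10, remainder 11
⌊34/11⌋ = 3, remainder 1

3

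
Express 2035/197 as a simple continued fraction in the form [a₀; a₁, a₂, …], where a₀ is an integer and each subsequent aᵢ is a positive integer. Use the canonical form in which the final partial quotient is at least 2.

Apply division with remainder until the remainder is 0:
⌊2035/197⌋ = 10, remainder 65
⌊197/65⌋ = 3, remainder 2
⌊65/2⌋ = 32, remainder 1
⌊2/1⌋ = 2, remainder 0

[10; 3, 32, 2]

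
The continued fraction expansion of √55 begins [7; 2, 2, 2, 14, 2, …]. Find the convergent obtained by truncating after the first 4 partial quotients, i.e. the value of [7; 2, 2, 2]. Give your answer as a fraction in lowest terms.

89/12

a_0 = 7: 7/1
a_1 = 2: 15/2
a_2 = 2: 37/5
a_3 = 2: 89/12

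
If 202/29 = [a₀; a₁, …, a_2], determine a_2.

28

Apply division with remainder until the remainder is 0:
⌊202/29⌋ = 6, remainder 28
⌊29/28⌋ = 1, remainder 1
⌊28/1⌋ = 28, remainder 0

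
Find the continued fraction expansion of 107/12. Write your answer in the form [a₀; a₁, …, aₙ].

[8; 1, 11]

107 = 8·12 + 11, so a_0 = 8
12 = 1·11 + 1, so a_1 = 1
11 = 11·1 + 0, so a_2 = 11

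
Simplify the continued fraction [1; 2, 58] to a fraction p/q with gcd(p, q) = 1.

Build up convergents one term at a time:
a_0 = 1: 1/1
a_1 = 2: 3/2
a_2 = 58: 175/117

175/117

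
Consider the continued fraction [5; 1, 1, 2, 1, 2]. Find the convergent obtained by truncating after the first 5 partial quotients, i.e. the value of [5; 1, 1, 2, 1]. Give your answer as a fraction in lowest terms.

Compute successive convergents:
a_0 = 5: 5/1
a_1 = 1: 6/1
a_2 = 1: 11/2
a_3 = 2: 28/5
a_4 = 1: 39/7

39/7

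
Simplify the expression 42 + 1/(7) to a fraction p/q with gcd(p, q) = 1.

295/7

Start with 7.
42 + 1/(7/1) = 42 + 1/7 = 295/7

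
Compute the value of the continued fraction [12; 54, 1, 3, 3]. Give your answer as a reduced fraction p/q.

8557/712

Work from the innermost term outward:
Start with 3.
3 + 1/(3/1) = 3 + 1/3 = 10/3
1 + 1/(10/3) = 1 + 3/10 = 13/10
54 + 1/(13/10) = 54 + 10/13 = 712/13
12 + 1/(712/13) = 12 + 13/712 = 8557/712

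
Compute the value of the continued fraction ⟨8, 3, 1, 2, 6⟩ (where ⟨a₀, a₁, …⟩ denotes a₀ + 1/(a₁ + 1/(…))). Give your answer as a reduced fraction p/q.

Build up convergents one term at a time:
a_0 = 8: 8/1
a_1 = 3: 25/3
a_2 = 1: 33/4
a_3 = 2: 91/11
a_4 = 6: 579/70

579/70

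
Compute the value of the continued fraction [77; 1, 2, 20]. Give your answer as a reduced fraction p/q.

4738/61

Start with 20.
2 + 1/(20/1) = 2 + 1/20 = 41/20
1 + 1/(41/20) = 1 + 20/41 = 61/41
77 + 1/(61/41) = 77 + 41/61 = 4738/61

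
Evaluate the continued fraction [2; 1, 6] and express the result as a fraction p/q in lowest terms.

a_0 = 2: 2/1
a_1 = 1: 3/1
a_2 = 6: 20/7

20/7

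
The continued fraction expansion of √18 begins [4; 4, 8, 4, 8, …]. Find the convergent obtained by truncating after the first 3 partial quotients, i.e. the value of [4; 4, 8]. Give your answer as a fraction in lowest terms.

140/33

Collapse the nested fraction from the inside out:
Start with 8.
4 + 1/(8/1) = 4 + 1/8 = 33/8
4 + 1/(33/8) = 4 + 8/33 = 140/33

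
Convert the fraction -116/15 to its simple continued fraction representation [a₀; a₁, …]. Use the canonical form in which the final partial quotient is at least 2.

[-8; 3, 1, 3]

Run the Euclidean algorithm, recording each quotient:
⌊-116/15⌋ = -8, remainder 4
⌊15/4⌋ = 3, remainder 3
⌊4/3⌋ = 1, remainder 1
⌊3/1⌋ = 3, remainder 0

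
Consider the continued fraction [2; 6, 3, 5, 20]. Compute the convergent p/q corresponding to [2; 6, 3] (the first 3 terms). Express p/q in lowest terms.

41/19

Compute successive convergents:
a_0 = 2: 2/1
a_1 = 6: 13/6
a_2 = 3: 41/19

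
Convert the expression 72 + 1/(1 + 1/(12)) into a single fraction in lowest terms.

Start with 12.
1 + 1/(12/1) = 1 + 1/12 = 13/12
72 + 1/(13/12) = 72 + 12/13 = 948/13

948/13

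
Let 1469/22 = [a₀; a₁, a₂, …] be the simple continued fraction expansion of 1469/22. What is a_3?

2

Apply division with remainder until the remainder is 0:
1469 ÷ 22 → quotient 66, remainder 17
22 ÷ 17 → quotient 1, remainder 5
17 ÷ 5 → quotient 3, remainder 2
5 ÷ 2 → quotient 2, remainder 1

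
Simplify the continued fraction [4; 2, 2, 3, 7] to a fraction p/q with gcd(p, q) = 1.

Build up convergents one term at a time:
a_0 = 4: 4/1
a_1 = 2: 9/2
a_2 = 2: 22/5
a_3 = 3: 75/17
a_4 = 7: 547/124

547/124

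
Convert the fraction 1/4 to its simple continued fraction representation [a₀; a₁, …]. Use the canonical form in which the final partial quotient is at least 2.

[0; 4]

Repeatedly divide and take the remainder:
⌊1/4⌋ = 0, remainder 1
⌊4/1⌋ = 4, remainder 0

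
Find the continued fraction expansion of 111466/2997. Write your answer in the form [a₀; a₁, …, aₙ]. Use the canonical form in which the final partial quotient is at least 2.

111466 = 37·2997 + 577, so a_0 = 37
2997 = 5·577 + 112, so a_1 = 5
577 = 5·112 + 17, so a_2 = 5
112 = 6·17 + 10, so a_3 = 6
17 = 1·10 + 7, so a_4 = 1
10 = 1·7 + 3, so a_5 = 1
7 = 2·3 + 1, so a_6 = 2
3 = 3·1 + 0, so a_7 = 3

[37; 5, 5, 6, 1, 1, 2, 3]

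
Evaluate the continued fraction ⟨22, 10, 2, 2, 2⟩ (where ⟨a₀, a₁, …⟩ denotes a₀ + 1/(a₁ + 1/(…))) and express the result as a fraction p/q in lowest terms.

Build up convergents one term at a time:
a_0 = 22: 22/1
a_1 = 10: 221/10
a_2 = 2: 464/21
a_3 = 2: 1149/52
a_4 = 2: 2762/125

2762/125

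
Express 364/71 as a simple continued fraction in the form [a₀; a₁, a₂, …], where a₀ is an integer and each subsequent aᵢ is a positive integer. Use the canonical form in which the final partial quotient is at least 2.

[5; 7, 1, 8]

Run the Euclidean algorithm, recording each quotient:
364 = 5·71 + 9, so a_0 = 5
71 = 7·9 + 8, so a_1 = 7
9 = 1·8 + 1, so a_2 = 1
8 = 8·1 + 0, so a_3 = 8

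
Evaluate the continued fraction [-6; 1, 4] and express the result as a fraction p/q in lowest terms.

Start with 4.
1 + 1/(4/1) = 1 + 1/4 = 5/4
-6 + 1/(5/4) = -6 + 4/5 = -26/5

-26/5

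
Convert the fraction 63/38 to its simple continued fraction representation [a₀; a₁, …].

Run the Euclidean algorithm, recording each quotient:
⌊63/38⌋ = 1, remainder 25
⌊38/25⌋ = 1, remainder 13
⌊25/13⌋ = 1, remainder 12
⌊13/12⌋ = 1, remainder 1
⌊12/1⌋ = 12, remainder 0

[1; 1, 1, 1, 12]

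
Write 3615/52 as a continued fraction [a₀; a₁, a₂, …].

[69; 1, 1, 12, 2]

Apply division with remainder until the remainder is 0:
⌊3615/52⌋ = 69, remainder 27
⌊52/27⌋ = 1, remainder 25
⌊27/25⌋ = 1, remainder 2
⌊25/2⌋ = 12, remainder 1
⌊2/1⌋ = 2, remainder 0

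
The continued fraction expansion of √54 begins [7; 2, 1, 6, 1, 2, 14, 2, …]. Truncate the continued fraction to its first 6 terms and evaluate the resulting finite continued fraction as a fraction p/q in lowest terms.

485/66

Start with 2.
1 + 1/(2/1) = 1 + 1/2 = 3/2
6 + 1/(3/2) = 6 + 2/3 = 20/3
1 + 1/(20/3) = 1 + 3/20 = 23/20
2 + 1/(23/20) = 2 + 20/23 = 66/23
7 + 1/(66/23) = 7 + 23/66 = 485/66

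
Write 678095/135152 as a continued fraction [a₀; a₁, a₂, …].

[5; 57, 1, 7, 2, 1, 1, 55]

Run the Euclidean algorithm, recording each quotient:
678095 = 5·135152 + 2335, so a_0 = 5
135152 = 57·2335 + 2057, so a_1 = 57
2335 = 1·2057 + 278, so a_2 = 1
2057 = 7·278 + 111, so a_3 = 7
278 = 2·111 + 56, so a_4 = 2
111 = 1·56 + 55, so a_5 = 1
56 = 1·55 + 1, so a_6 = 1
55 = 55·1 + 0, so a_7 = 55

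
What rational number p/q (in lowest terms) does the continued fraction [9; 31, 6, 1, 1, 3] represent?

12943/1433

Starting at the tail and folding back:
Start with 3.
1 + 1/(3/1) = 1 + 1/3 = 4/3
1 + 1/(4/3) = 1 + 3/4 = 7/4
6 + 1/(7/4) = 6 + 4/7 = 46/7
31 + 1/(46/7) = 31 + 7/46 = 1433/46
9 + 1/(1433/46) = 9 + 46/1433 = 12943/1433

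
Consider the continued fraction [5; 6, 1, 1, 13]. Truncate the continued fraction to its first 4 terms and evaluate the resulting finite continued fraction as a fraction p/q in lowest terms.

Start with 1.
1 + 1/(1/1) = 1 + 1/1 = 2/1
6 + 1/(2/1) = 6 + 1/2 = 13/2
5 + 1/(13/2) = 5 + 2/13 = 67/13

67/13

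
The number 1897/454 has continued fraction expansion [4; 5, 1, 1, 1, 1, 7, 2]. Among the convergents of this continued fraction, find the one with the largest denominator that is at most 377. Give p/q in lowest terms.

890/213

a_0 = 4: 4/1  (≤ bound)
a_1 = 5: 21/5  (≤ bound)
a_2 = 1: 25/6  (≤ bound)
a_3 = 1: 46/11  (≤ bound)
a_4 = 1: 71/17  (≤ bound)
a_5 = 1: 117/28  (≤ bound)
a_6 = 7: 890/213  (≤ bound)
a_7 = 2: 1897/454  (> 377, stop)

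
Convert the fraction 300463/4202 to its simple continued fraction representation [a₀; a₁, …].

Apply division with remainder until the remainder is 0:
300463 ÷ 4202 → quotient 71, remainder 2121
4202 ÷ 2121 → quotient 1, remainder 2081
2121 ÷ 2081 → quotient 1, remainder 40
2081 ÷ 40 → quotient 52, remainder 1
40 ÷ 1 → quotient 40, remainder 0

[71; 1, 1, 52, 40]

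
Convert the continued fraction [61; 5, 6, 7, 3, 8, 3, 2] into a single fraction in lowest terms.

Use the convergent recurrence hₖ = aₖ·hₖ₋₁ + hₖ₋₂ (and likewise for the denominators kₖ):
a_0 = 61: 61/1
a_1 = 5: 306/5
a_2 = 6: 1897/31
a_3 = 7: 13585/222
a_4 = 3: 42652/697
a_5 = 8: 354801/5798
a_6 = 3: 1107055/18091
a_7 = 2: 2568911/41980

2568911/41980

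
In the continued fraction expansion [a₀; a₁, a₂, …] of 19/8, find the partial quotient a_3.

19 = 2·8 + 3, so a_0 = 2
8 = 2·3 + 2, so a_1 = 2
3 = 1·2 + 1, so a_2 = 1
2 = 2·1 + 0, so a_3 = 2

2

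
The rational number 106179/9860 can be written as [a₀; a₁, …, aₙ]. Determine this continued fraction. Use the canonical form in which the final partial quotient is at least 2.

⌊106179/9860⌋ = 10, remainder 7579
⌊9860/7579⌋ = 1, remainder 2281
⌊7579/2281⌋ = 3, remainder 736
⌊2281/736⌋ = 3, remainder 73
⌊736/73⌋ = 10, remainder 6
⌊73/6⌋ = 12, remainder 1
⌊6/1⌋ = 6, remainder 0

[10; 1, 3, 3, 10, 12, 6]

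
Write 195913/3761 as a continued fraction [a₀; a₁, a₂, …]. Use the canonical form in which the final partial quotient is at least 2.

195913 ÷ 3761 → quotient 52, remainder 341
3761 ÷ 341 → quotient 11, remainder 10
341 ÷ 10 → quotient 34, remainder 1
10 ÷ 1 → quotient 10, remainder 0

[52; 11, 34, 10]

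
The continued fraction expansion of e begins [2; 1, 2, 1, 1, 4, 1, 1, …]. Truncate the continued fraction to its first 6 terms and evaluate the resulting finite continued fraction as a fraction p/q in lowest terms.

87/32

Build up convergents one term at a time:
a_0 = 2: 2/1
a_1 = 1: 3/1
a_2 = 2: 8/3
a_3 = 1: 11/4
a_4 = 1: 19/7
a_5 = 4: 87/32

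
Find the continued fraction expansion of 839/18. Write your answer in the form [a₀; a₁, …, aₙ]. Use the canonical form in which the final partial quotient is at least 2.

[46; 1, 1, 1, 1, 3]

Repeatedly divide and take the remainder:
839 ÷ 18 → quotient 46, remainder 11
18 ÷ 11 → quotient 1, remainder 7
11 ÷ 7 → quotient 1, remainder 4
7 ÷ 4 → quotient 1, remainder 3
4 ÷ 3 → quotient 1, remainder 1
3 ÷ 1 → quotient 3, remainder 0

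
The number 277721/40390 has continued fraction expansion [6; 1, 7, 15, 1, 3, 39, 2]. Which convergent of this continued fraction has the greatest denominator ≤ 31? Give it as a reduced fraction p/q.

55/8

a_0 = 6: 6/1  (≤ bound)
a_1 = 1: 7/1  (≤ bound)
a_2 = 7: 55/8  (≤ bound)
a_3 = 15: 832/121  (> 31, stop)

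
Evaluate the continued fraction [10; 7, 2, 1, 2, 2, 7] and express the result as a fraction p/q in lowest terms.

10531/1039

Start with 7.
2 + 1/(7/1) = 2 + 1/7 = 15/7
2 + 1/(15/7) = 2 + 7/15 = 37/15
1 + 1/(37/15) = 1 + 15/37 = 52/37
2 + 1/(52/37) = 2 + 37/52 = 141/52
7 + 1/(141/52) = 7 + 52/141 = 1039/141
10 + 1/(1039/141) = 10 + 141/1039 = 10531/1039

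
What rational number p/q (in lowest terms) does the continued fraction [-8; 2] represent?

Start with 2.
-8 + 1/(2/1) = -8 + 1/2 = -15/2

-15/2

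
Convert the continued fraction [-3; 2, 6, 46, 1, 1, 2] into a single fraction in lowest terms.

Start with 2.
1 + 1/(2/1) = 1 + 1/2 = 3/2
1 + 1/(3/2) = 1 + 2/3 = 5/3
46 + 1/(5/3) = 46 + 3/5 = 233/5
6 + 1/(233/5) = 6 + 5/233 = 1403/233
2 + 1/(1403/233) = 2 + 233/1403 = 3039/1403
-3 + 1/(3039/1403) = -3 + 1403/3039 = -7714/3039

-7714/3039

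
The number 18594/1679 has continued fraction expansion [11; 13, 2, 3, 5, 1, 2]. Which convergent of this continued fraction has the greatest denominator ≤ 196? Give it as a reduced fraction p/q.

List convergents until the denominator exceeds the bound:
a_0 = 11: 11/1  (≤ bound)
a_1 = 13: 144/13  (≤ bound)
a_2 = 2: 299/27  (≤ bound)
a_3 = 3: 1041/94  (≤ bound)
a_4 = 5: 5504/497  (> 196, stop)

1041/94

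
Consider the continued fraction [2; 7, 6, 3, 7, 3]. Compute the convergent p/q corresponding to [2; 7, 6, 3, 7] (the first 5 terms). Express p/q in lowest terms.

Start with 7.
3 + 1/(7/1) = 3 + 1/7 = 22/7
6 + 1/(22/7) = 6 + 7/22 = 139/22
7 + 1/(139/22) = 7 + 22/139 = 995/139
2 + 1/(995/139) = 2 + 139/995 = 2129/995

2129/995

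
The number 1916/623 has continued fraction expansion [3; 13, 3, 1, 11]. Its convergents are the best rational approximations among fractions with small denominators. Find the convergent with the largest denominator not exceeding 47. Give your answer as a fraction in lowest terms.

a_0 = 3: 3/1  (≤ bound)
a_1 = 13: 40/13  (≤ bound)
a_2 = 3: 123/40  (≤ bound)
a_3 = 1: 163/53  (> 47, stop)

123/40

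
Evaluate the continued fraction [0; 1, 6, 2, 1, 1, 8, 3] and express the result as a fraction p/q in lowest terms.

857/991

Collapse the nested fraction from the inside out:
Start with 3.
8 + 1/(3/1) = 8 + 1/3 = 25/3
1 + 1/(25/3) = 1 + 3/25 = 28/25
1 + 1/(28/25) = 1 + 25/28 = 53/28
2 + 1/(53/28) = 2 + 28/53 = 134/53
6 + 1/(134/53) = 6 + 53/134 = 857/134
1 + 1/(857/134) = 1 + 134/857 = 991/857
0 + 1/(991/857) = 0 + 857/991 = 857/991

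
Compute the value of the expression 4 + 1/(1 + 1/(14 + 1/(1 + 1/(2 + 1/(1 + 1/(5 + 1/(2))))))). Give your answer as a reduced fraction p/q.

3885/787

Start with 2.
5 + 1/(2/1) = 5 + 1/2 = 11/2
1 + 1/(11/2) = 1 + 2/11 = 13/11
2 + 1/(13/11) = 2 + 11/13 = 37/13
1 + 1/(37/13) = 1 + 13/37 = 50/37
14 + 1/(50/37) = 14 + 37/50 = 737/50
1 + 1/(737/50) = 1 + 50/737 = 787/737
4 + 1/(787/737) = 4 + 737/787 = 3885/787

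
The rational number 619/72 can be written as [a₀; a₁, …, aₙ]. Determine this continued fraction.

[8; 1, 1, 2, 14]

⌊619/72⌋ = 8, remainder 43
⌊72/43⌋ = 1, remainder 29
⌊43/29⌋ = 1, remainder 14
⌊29/14⌋ = 2, remainder 1
⌊14/1⌋ = 14, remainder 0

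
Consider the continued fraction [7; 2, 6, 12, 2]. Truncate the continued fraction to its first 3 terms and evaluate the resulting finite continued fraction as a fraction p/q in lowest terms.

Use the convergent recurrence hₖ = aₖ·hₖ₋₁ + hₖ₋₂ (and likewise for the denominators kₖ):
a_0 = 7: 7/1
a_1 = 2: 15/2
a_2 = 6: 97/13

97/13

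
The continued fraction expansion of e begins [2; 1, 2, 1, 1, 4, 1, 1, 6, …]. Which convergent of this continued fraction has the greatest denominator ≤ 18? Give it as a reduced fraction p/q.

19/7

a_0 = 2: 2/1  (≤ bound)
a_1 = 1: 3/1  (≤ bound)
a_2 = 2: 8/3  (≤ bound)
a_3 = 1: 11/4  (≤ bound)
a_4 = 1: 19/7  (≤ bound)
a_5 = 4: 87/32  (> 18, stop)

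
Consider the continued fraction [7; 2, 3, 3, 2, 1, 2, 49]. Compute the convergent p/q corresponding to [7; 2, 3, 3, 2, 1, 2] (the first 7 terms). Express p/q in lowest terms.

Starting at the tail and folding back:
Start with 2.
1 + 1/(2/1) = 1 + 1/2 = 3/2
2 + 1/(3/2) = 2 + 2/3 = 8/3
3 + 1/(8/3) = 3 + 3/8 = 27/8
3 + 1/(27/8) = 3 + 8/27 = 89/27
2 + 1/(89/27) = 2 + 27/89 = 205/89
7 + 1/(205/89) = 7 + 89/205 = 1524/205

1524/205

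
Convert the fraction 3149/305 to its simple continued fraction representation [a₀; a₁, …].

[10; 3, 12, 2, 1, 2]

Repeatedly divide and take the remainder:
3149 ÷ 305 → quotient 10, remainder 99
305 ÷ 99 → quotient 3, remainder 8
99 ÷ 8 → quotient 12, remainder 3
8 ÷ 3 → quotient 2, remainder 2
3 ÷ 2 → quotient 1, remainder 1
2 ÷ 1 → quotient 2, remainder 0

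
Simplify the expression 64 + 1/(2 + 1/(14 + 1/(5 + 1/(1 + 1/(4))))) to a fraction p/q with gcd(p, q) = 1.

Build up convergents one term at a time:
a_0 = 64: 64/1
a_1 = 2: 129/2
a_2 = 14: 1870/29
a_3 = 5: 9479/147
a_4 = 1: 11349/176
a_5 = 4: 54875/851

54875/851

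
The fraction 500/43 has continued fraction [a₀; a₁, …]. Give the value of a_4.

Repeatedly divide and take the remainder:
500 ÷ 43 → quotient 11, remainder 27
43 ÷ 27 → quotient 1, remainder 16
27 ÷ 16 → quotient 1, remainder 11
16 ÷ 11 → quotient 1, remainder 5
11 ÷ 5 → quotient 2, remainder 1

2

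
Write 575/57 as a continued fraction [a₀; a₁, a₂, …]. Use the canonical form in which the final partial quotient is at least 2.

⌊575/57⌋ = 10, remainder 5
⌊57/5⌋ = 11, remainder 2
⌊5/2⌋ = 2, remainder 1
⌊2/1⌋ = 2, remainder 0

[10; 11, 2, 2]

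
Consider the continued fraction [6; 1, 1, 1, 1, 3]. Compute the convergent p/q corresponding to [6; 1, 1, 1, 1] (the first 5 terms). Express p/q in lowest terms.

33/5

Compute successive convergents:
a_0 = 6: 6/1
a_1 = 1: 7/1
a_2 = 1: 13/2
a_3 = 1: 20/3
a_4 = 1: 33/5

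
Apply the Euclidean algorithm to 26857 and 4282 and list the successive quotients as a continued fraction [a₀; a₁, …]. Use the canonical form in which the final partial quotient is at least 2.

[6; 3, 1, 2, 12, 5, 6]

26857 ÷ 4282 → quotient 6, remainder 1165
4282 ÷ 1165 → quotient 3, remainder 787
1165 ÷ 787 → quotient 1, remainder 378
787 ÷ 378 → quotient 2, remainder 31
378 ÷ 31 → quotient 12, remainder 6
31 ÷ 6 → quotient 5, remainder 1
6 ÷ 1 → quotient 6, remainder 0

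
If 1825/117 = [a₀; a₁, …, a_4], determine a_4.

1825 = 15·117 + 70, so a_0 = 15
117 = 1·70 + 47, so a_1 = 1
70 = 1·47 + 23, so a_2 = 1
47 = 2·23 + 1, so a_3 = 2
23 = 23·1 + 0, so a_4 = 23

23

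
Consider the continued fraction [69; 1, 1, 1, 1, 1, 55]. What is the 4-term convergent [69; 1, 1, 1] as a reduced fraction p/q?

209/3

a_0 = 69: 69/1
a_1 = 1: 70/1
a_2 = 1: 139/2
a_3 = 1: 209/3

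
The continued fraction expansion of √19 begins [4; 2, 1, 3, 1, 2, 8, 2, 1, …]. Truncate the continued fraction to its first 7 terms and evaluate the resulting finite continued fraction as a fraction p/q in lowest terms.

Start with 8.
2 + 1/(8/1) = 2 + 1/8 = 17/8
1 + 1/(17/8) = 1 + 8/17 = 25/17
3 + 1/(25/17) = 3 + 17/25 = 92/25
1 + 1/(92/25) = 1 + 25/92 = 117/92
2 + 1/(117/92) = 2 + 92/117 = 326/117
4 + 1/(326/117) = 4 + 117/326 = 1421/326

1421/326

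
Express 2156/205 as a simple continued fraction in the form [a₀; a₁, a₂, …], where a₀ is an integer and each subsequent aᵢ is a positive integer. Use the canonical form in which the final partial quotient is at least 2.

Repeatedly divide and take the remainder:
2156 ÷ 205 → quotient 10, remainder 106
205 ÷ 106 → quotient 1, remainder 99
106 ÷ 99 → quotient 1, remainder 7
99 ÷ 7 → quotient 14, remainder 1
7 ÷ 1 → quotient 7, remainder 0

[10; 1, 1, 14, 7]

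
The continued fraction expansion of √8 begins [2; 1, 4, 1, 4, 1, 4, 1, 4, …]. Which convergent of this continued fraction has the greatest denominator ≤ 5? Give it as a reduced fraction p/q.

List convergents until the denominator exceeds the bound:
a_0 = 2: 2/1  (≤ bound)
a_1 = 1: 3/1  (≤ bound)
a_2 = 4: 14/5  (≤ bound)
a_3 = 1: 17/6  (> 5, stop)

14/5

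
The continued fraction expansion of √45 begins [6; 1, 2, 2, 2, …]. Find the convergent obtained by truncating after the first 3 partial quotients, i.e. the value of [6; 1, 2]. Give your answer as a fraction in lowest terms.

20/3

Start with 2.
1 + 1/(2/1) = 1 + 1/2 = 3/2
6 + 1/(3/2) = 6 + 2/3 = 20/3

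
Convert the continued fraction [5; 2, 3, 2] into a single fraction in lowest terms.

a_0 = 5: 5/1
a_1 = 2: 11/2
a_2 = 3: 38/7
a_3 = 2: 87/16

87/16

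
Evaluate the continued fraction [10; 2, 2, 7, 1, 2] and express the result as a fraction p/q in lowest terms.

1259/121

Starting at the tail and folding back:
Start with 2.
1 + 1/(2/1) = 1 + 1/2 = 3/2
7 + 1/(3/2) = 7 + 2/3 = 23/3
2 + 1/(23/3) = 2 + 3/23 = 49/23
2 + 1/(49/23) = 2 + 23/49 = 121/49
10 + 1/(121/49) = 10 + 49/121 = 1259/121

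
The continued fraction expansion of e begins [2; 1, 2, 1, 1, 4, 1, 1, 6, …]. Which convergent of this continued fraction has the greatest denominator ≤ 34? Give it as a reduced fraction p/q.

a_0 = 2: 2/1  (≤ bound)
a_1 = 1: 3/1  (≤ bound)
a_2 = 2: 8/3  (≤ bound)
a_3 = 1: 11/4  (≤ bound)
a_4 = 1: 19/7  (≤ bound)
a_5 = 4: 87/32  (≤ bound)
a_6 = 1: 106/39  (> 34, stop)

87/32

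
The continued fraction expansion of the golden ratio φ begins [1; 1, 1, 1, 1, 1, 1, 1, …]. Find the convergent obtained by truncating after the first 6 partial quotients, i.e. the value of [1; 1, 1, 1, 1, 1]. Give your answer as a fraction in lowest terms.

a_0 = 1: 1/1
a_1 = 1: 2/1
a_2 = 1: 3/2
a_3 = 1: 5/3
a_4 = 1: 8/5
a_5 = 1: 13/8

13/8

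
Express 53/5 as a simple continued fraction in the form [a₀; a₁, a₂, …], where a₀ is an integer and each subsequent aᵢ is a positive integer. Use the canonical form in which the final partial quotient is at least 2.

53 = 10·5 + 3, so a_0 = 10
5 = 1·3 + 2, so a_1 = 1
3 = 1·2 + 1, so a_2 = 1
2 = 2·1 + 0, so a_3 = 2

[10; 1, 1, 2]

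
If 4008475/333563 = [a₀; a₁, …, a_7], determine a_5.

2

4008475 ÷ 333563 → quotient 12, remainder 5719
333563 ÷ 5719 → quotient 58, remainder 1861
5719 ÷ 1861 → quotient 3, remainder 136
1861 ÷ 136 → quotient 13, remainder 93
136 ÷ 93 → quotient 1, remainder 43
93 ÷ 43 → quotient 2, remainder 7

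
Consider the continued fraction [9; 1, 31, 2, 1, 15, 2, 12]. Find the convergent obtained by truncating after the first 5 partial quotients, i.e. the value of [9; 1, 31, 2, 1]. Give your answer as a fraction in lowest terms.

967/97

Start with 1.
2 + 1/(1/1) = 2 + 1/1 = 3/1
31 + 1/(3/1) = 31 + 1/3 = 94/3
1 + 1/(94/3) = 1 + 3/94 = 97/94
9 + 1/(97/94) = 9 + 94/97 = 967/97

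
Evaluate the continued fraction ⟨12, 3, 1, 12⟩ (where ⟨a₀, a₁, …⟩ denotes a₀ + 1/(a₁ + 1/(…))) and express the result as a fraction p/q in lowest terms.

625/51

Start with 12.
1 + 1/(12/1) = 1 + 1/12 = 13/12
3 + 1/(13/12) = 3 + 12/13 = 51/13
12 + 1/(51/13) = 12 + 13/51 = 625/51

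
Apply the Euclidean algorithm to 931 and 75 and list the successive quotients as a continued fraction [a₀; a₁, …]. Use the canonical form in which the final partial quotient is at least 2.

Run the Euclidean algorithm, recording each quotient:
931 = 12·75 + 31, so a_0 = 12
75 = 2·31 + 13, so a_1 = 2
31 = 2·13 + 5, so a_2 = 2
13 = 2·5 + 3, so a_3 = 2
5 = 1·3 + 2, so a_4 = 1
3 = 1·2 + 1, so a_5 = 1
2 = 2·1 + 0, so a_6 = 2

[12; 2, 2, 2, 1, 1, 2]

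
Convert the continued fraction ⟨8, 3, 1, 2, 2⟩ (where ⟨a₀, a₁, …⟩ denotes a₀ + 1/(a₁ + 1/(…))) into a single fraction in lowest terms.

Compute successive convergents:
a_0 = 8: 8/1
a_1 = 3: 25/3
a_2 = 1: 33/4
a_3 = 2: 91/11
a_4 = 2: 215/26

215/26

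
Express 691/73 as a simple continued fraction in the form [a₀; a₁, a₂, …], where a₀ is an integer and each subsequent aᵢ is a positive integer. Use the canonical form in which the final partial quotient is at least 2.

[9; 2, 6, 1, 4]

691 = 9·73 + 34, so a_0 = 9
73 = 2·34 + 5, so a_1 = 2
34 = 6·5 + 4, so a_2 = 6
5 = 1·4 + 1, so a_3 = 1
4 = 4·1 + 0, so a_4 = 4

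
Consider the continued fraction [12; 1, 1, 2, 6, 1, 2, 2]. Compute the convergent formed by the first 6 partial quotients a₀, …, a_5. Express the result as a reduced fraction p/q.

a_0 = 12: 12/1
a_1 = 1: 13/1
a_2 = 1: 25/2
a_3 = 2: 63/5
a_4 = 6: 403/32
a_5 = 1: 466/37

466/37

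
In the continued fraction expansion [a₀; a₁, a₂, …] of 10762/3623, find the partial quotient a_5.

10762 = 2·3623 + 3516, so a_0 = 2
3623 = 1·3516 + 107, so a_1 = 1
3516 = 32·107 + 92, so a_2 = 32
107 = 1·92 + 15, so a_3 = 1
92 = 6·15 + 2, so a_4 = 6
15 = 7·2 + 1, so a_5 = 7

7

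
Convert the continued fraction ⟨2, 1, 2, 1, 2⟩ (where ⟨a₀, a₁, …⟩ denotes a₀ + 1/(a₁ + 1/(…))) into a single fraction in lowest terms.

a_0 = 2: 2/1
a_1 = 1: 3/1
a_2 = 2: 8/3
a_3 = 1: 11/4
a_4 = 2: 30/11

30/11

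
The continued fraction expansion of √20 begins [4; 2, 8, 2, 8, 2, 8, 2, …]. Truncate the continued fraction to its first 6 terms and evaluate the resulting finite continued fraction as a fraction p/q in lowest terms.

a_0 = 4: 4/1
a_1 = 2: 9/2
a_2 = 8: 76/17
a_3 = 2: 161/36
a_4 = 8: 1364/305
a_5 = 2: 2889/646

2889/646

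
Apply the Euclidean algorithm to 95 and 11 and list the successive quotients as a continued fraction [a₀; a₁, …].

[8; 1, 1, 1, 3]

95 ÷ 11 → quotient 8, remainder 7
11 ÷ 7 → quotient 1, remainder 4
7 ÷ 4 → quotient 1, remainder 3
4 ÷ 3 → quotient 1, remainder 1
3 ÷ 1 → quotient 3, remainder 0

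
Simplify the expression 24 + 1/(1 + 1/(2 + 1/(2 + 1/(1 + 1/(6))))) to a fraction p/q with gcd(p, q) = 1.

a_0 = 24: 24/1
a_1 = 1: 25/1
a_2 = 2: 74/3
a_3 = 2: 173/7
a_4 = 1: 247/10
a_5 = 6: 1655/67

1655/67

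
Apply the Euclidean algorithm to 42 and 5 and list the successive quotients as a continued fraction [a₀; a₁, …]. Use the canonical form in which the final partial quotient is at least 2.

42 = 8·5 + 2, so a_0 = 8
5 = 2·2 + 1, so a_1 = 2
2 = 2·1 + 0, so a_2 = 2

[8; 2, 2]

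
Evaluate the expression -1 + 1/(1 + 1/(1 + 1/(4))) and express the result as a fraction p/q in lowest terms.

Collapse the nested fraction from the inside out:
Start with 4.
1 + 1/(4/1) = 1 + 1/4 = 5/4
1 + 1/(5/4) = 1 + 4/5 = 9/5
-1 + 1/(9/5) = -1 + 5/9 = -4/9

-4/9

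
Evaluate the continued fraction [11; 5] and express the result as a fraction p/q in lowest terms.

56/5

Work from the innermost term outward:
Start with 5.
11 + 1/(5/1) = 11 + 1/5 = 56/5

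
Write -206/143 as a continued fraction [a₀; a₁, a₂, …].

[-2; 1, 1, 3, 1, 2, 2, 2]

Run the Euclidean algorithm, recording each quotient:
-206 ÷ 143 → quotient -2, remainder 80
143 ÷ 80 → quotient 1, remainder 63
80 ÷ 63 → quotient 1, remainder 17
63 ÷ 17 → quotient 3, remainder 12
17 ÷ 12 → quotient 1, remainder 5
12 ÷ 5 → quotient 2, remainder 2
5 ÷ 2 → quotient 2, remainder 1
2 ÷ 1 → quotient 2, remainder 0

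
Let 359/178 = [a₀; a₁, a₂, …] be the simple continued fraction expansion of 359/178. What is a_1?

Repeatedly divide and take the remainder:
359 = 2·178 + 3, so a_0 = 2
178 = 59·3 + 1, so a_1 = 59

59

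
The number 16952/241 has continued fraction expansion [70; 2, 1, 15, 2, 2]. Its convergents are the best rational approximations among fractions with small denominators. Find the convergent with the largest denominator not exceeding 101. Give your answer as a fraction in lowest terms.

a_0 = 70: 70/1  (≤ bound)
a_1 = 2: 141/2  (≤ bound)
a_2 = 1: 211/3  (≤ bound)
a_3 = 15: 3306/47  (≤ bound)
a_4 = 2: 6823/97  (≤ bound)
a_5 = 2: 16952/241  (> 101, stop)

6823/97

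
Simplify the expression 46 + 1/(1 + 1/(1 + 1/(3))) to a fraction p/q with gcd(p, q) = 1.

Collapse the nested fraction from the inside out:
Start with 3.
1 + 1/(3/1) = 1 + 1/3 = 4/3
1 + 1/(4/3) = 1 + 3/4 = 7/4
46 + 1/(7/4) = 46 + 4/7 = 326/7

326/7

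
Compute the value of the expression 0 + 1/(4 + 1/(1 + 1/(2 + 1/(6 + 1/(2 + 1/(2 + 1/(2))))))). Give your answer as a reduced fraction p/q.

243/1138

Collapse the nested fraction from the inside out:
Start with 2.
2 + 1/(2/1) = 2 + 1/2 = 5/2
2 + 1/(5/2) = 2 + 2/5 = 12/5
6 + 1/(12/5) = 6 + 5/12 = 77/12
2 + 1/(77/12) = 2 + 12/77 = 166/77
1 + 1/(166/77) = 1 + 77/166 = 243/166
4 + 1/(243/166) = 4 + 166/243 = 1138/243
0 + 1/(1138/243) = 0 + 243/1138 = 243/1138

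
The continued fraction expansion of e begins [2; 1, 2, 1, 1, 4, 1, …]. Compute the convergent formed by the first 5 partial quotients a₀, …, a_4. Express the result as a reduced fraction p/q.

Work from the innermost term outward:
Start with 1.
1 + 1/(1/1) = 1 + 1/1 = 2/1
2 + 1/(2/1) = 2 + 1/2 = 5/2
1 + 1/(5/2) = 1 + 2/5 = 7/5
2 + 1/(7/5) = 2 + 5/7 = 19/7

19/7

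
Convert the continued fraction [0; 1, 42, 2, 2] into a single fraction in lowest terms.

212/217

Use the convergent recurrence hₖ = aₖ·hₖ₋₁ + hₖ₋₂ (and likewise for the denominators kₖ):
a_0 = 0: 0/1
a_1 = 1: 1/1
a_2 = 42: 42/43
a_3 = 2: 85/87
a_4 = 2: 212/217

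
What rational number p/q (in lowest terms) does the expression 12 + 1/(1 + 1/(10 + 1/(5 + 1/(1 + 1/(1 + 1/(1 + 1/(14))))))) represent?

35930/2783

a_0 = 12: 12/1
a_1 = 1: 13/1
a_2 = 10: 142/11
a_3 = 5: 723/56
a_4 = 1: 865/67
a_5 = 1: 1588/123
a_6 = 1: 2453/190
a_7 = 14: 35930/2783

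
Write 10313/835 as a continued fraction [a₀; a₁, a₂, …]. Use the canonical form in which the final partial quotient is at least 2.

[12; 2, 1, 5, 1, 1, 1, 14]

Apply division with remainder until the remainder is 0:
⌊10313/835⌋ = 12, remainder 293
⌊835/293⌋ = 2, remainder 249
⌊293/249⌋ = 1, remainder 44
⌊249/44⌋ = 5, remainder 29
⌊44/29⌋ = 1, remainder 15
⌊29/15⌋ = 1, remainder 14
⌊15/14⌋ = 1, remainder 1
⌊14/1⌋ = 14, remainder 0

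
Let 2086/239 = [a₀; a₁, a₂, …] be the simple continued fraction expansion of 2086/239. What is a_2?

Apply division with remainder until the remainder is 0:
⌊2086/239⌋ = 8, remainder 174
⌊239/174⌋ = 1, remainder 65
⌊174/65⌋ = 2, remainder 44

2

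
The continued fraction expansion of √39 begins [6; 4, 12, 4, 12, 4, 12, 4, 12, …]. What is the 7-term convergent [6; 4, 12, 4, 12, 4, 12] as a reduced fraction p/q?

764394/122401

a_0 = 6: 6/1
a_1 = 4: 25/4
a_2 = 12: 306/49
a_3 = 4: 1249/200
a_4 = 12: 15294/2449
a_5 = 4: 62425/9996
a_6 = 12: 764394/122401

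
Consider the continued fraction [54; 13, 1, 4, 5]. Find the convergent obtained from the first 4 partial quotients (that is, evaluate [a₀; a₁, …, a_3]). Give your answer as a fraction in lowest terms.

Starting at the tail and folding back:
Start with 4.
1 + 1/(4/1) = 1 + 1/4 = 5/4
13 + 1/(5/4) = 13 + 4/5 = 69/5
54 + 1/(69/5) = 54 + 5/69 = 3731/69

3731/69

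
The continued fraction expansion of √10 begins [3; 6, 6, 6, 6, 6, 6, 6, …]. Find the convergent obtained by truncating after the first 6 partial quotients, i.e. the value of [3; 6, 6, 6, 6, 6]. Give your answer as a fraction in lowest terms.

a_0 = 3: 3/1
a_1 = 6: 19/6
a_2 = 6: 117/37
a_3 = 6: 721/228
a_4 = 6: 4443/1405
a_5 = 6: 27379/8658

27379/8658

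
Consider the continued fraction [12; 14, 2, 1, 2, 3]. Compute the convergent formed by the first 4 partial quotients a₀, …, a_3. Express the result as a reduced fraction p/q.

519/43

a_0 = 12: 12/1
a_1 = 14: 169/14
a_2 = 2: 350/29
a_3 = 1: 519/43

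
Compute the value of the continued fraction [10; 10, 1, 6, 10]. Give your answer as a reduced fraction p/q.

a_0 = 10: 10/1
a_1 = 10: 101/10
a_2 = 1: 111/11
a_3 = 6: 767/76
a_4 = 10: 7781/771

7781/771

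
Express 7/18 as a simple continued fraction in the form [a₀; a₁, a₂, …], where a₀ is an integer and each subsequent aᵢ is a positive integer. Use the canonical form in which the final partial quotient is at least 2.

[0; 2, 1, 1, 3]

Repeatedly divide and take the remainder:
7 = 0·18 + 7, so a_0 = 0
18 = 2·7 + 4, so a_1 = 2
7 = 1·4 + 3, so a_2 = 1
4 = 1·3 + 1, so a_3 = 1
3 = 3·1 + 0, so a_4 = 3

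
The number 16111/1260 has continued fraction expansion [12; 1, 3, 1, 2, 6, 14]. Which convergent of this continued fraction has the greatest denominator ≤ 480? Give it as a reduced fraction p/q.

List convergents until the denominator exceeds the bound:
a_0 = 12: 12/1  (≤ bound)
a_1 = 1: 13/1  (≤ bound)
a_2 = 3: 51/4  (≤ bound)
a_3 = 1: 64/5  (≤ bound)
a_4 = 2: 179/14  (≤ bound)
a_5 = 6: 1138/89  (≤ bound)
a_6 = 14: 16111/1260  (> 480, stop)

1138/89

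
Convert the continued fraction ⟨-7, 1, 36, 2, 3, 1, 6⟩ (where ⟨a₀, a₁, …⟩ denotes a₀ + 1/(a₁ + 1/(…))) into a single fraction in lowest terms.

-13765/2284

Start with 6.
1 + 1/(6/1) = 1 + 1/6 = 7/6
3 + 1/(7/6) = 3 + 6/7 = 27/7
2 + 1/(27/7) = 2 + 7/27 = 61/27
36 + 1/(61/27) = 36 + 27/61 = 2223/61
1 + 1/(2223/61) = 1 + 61/2223 = 2284/2223
-7 + 1/(2284/2223) = -7 + 2223/2284 = -13765/2284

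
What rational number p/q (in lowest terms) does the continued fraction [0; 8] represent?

1/8

Start with 8.
0 + 1/(8/1) = 0 + 1/8 = 1/8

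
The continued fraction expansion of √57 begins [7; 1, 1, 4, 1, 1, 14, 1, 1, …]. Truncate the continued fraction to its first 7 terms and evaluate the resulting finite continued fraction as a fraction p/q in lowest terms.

2197/291

a_0 = 7: 7/1
a_1 = 1: 8/1
a_2 = 1: 15/2
a_3 = 4: 68/9
a_4 = 1: 83/11
a_5 = 1: 151/20
a_6 = 14: 2197/291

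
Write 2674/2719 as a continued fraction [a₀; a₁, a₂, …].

Apply division with remainder until the remainder is 0:
⌊2674/2719⌋ = 0, remainder 2674
⌊2719/2674⌋ = 1, remainder 45
⌊2674/45⌋ = 59, remainder 19
⌊45/19⌋ = 2, remainder 7
⌊19/7⌋ = 2, remainder 5
⌊7/5⌋ = 1, remainder 2
⌊5/2⌋ = 2, remainder 1
⌊2/1⌋ = 2, remainder 0

[0; 1, 59, 2, 2, 1, 2, 2]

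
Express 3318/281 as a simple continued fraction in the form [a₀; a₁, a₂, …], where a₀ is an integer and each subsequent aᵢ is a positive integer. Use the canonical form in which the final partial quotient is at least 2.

[11; 1, 4, 4, 1, 10]

3318 ÷ 281 → quotient 11, remainder 227
281 ÷ 227 → quotient 1, remainder 54
227 ÷ 54 → quotient 4, remainder 11
54 ÷ 11 → quotient 4, remainder 10
11 ÷ 10 → quotient 1, remainder 1
10 ÷ 1 → quotient 10, remainder 0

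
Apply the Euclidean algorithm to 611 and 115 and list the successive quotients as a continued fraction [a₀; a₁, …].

[5; 3, 5, 7]

611 = 5·115 + 36, so a_0 = 5
115 = 3·36 + 7, so a_1 = 3
36 = 5·7 + 1, so a_2 = 5
7 = 7·1 + 0, so a_3 = 7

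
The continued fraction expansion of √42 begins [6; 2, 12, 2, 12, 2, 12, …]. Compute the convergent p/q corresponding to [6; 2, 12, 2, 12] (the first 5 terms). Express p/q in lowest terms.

a_0 = 6: 6/1
a_1 = 2: 13/2
a_2 = 12: 162/25
a_3 = 2: 337/52
a_4 = 12: 4206/649

4206/649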